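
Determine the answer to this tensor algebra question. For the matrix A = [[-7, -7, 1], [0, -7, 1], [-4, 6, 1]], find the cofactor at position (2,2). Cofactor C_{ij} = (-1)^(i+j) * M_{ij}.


To find cofactor C_{22}, delete row 2 and column 2.
The resulting 2x2 submatrix is: [[-7, 1], [-4, 1]]
Minor M_{22} = -7*1 - 1*-4
  = -7 - -4 = -3
Sign = (-1)^(2+2) = (-1)^4 = 1
Cofactor C_{22} = 1 * -3 = -3

-3


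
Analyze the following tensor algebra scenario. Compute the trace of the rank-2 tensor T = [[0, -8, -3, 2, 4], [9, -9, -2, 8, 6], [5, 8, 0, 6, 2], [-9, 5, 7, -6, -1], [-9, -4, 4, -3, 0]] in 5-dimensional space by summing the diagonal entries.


The contraction (trace) of a rank-2 tensor is the sum of its diagonal elements.
Diagonal entries: A[1,1] = 0, A[2,2] = -9, A[3,3] = 0, A[4,4] = -6, A[5,5] = 0
Tr(A) = 0 + -9 + 0 + -6 + 0 = -15

-15


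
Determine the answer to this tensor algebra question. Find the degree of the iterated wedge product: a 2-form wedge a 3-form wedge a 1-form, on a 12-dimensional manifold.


The degree of a wedge product is the sum of the degrees of the individual forms.
Degrees: 2, 3, 1
Total degree = 2 + 3 + 1 = 6

6


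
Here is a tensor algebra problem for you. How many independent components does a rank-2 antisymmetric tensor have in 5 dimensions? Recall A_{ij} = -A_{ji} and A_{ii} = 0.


An antisymmetric rank-2 tensor satisfies A_{ij} = -A_{ji}, so diagonal entries are zero.
The independent components are the upper-triangular entries: C(n, 2) = n(n-1)/2.
n = 5
C(5, 2) = 5 * 4 / 2 = 20 / 2 = 10

10


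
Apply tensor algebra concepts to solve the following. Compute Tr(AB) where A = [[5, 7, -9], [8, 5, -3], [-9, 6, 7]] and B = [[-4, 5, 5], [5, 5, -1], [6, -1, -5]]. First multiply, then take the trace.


Tr(AB) = sum_i (AB)_{ii} where (AB)_{ii} = sum_k A_{ik} B_{ki}.
(AB)_{11} = 5*-4 + 7*5 + -9*6 = -39
(AB)_{22} = 8*5 + 5*5 + -3*-1 = 68
(AB)_{33} = -9*5 + 6*-1 + 7*-5 = -86
Tr(AB) = -39 + 68 + -86 = -57

-57


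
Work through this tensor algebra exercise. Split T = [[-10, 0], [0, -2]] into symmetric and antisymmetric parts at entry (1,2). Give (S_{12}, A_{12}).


T_{12} = 0
T_{21} = 0
S_{12} = (0 + 0)/2 = 0/2 = 0
A_{12} = (0 - 0)/2 = 0/2 = 0
Check: S + A = 0 + 0 = 0 = T_{12}.

(0, 0)


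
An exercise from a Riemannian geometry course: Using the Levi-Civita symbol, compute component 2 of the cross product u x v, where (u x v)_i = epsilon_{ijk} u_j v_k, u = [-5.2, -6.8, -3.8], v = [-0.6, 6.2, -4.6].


(u x v)_2 = sum_{j,k} epsilon_{2jk} u_j v_k. Only permutations of (1,2,3) contribute; the two non-zero terms are:
eps_{213} u_1 v_3 = -1 * -5.2 * -4.6 = -23.92
eps_{231} u_3 v_1 = 1 * -3.8 * -0.6 = 2.28
(u x v)_2 = -21.64

-21.64


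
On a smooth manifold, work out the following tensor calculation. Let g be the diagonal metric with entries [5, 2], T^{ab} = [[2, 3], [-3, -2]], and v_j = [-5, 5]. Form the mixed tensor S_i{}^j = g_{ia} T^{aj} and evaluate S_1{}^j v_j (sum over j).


Step 1: lower the first index. For a diagonal metric, g_{ia} T^{aj} = g_{ii} T^{ij} (no sum on i).
g_{11} = 5
S_1{}^1 = 5 * T^{11} = 5 * 2 = 10
S_1{}^2 = 5 * T^{12} = 5 * 3 = 15
Step 2: contract S_1{}^j with v_j.
S_1{}^1 * v_1 = 10 * -5 = -50
S_1{}^2 * v_2 = 15 * 5 = 75
Result = -50 + 75 = 25

25


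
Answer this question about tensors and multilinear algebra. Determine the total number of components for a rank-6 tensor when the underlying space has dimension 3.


The number of components of a rank-r tensor in d dimensions is d^r.
Here d = 3 and r = 6.
3^6 = 729

729


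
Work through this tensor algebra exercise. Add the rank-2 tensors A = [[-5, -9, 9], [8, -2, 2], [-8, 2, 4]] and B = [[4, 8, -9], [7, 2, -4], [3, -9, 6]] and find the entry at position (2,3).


Tensor addition is component-wise: (A + B)_{ij} = A_{ij} + B_{ij}.
A_{23} = 2
B_{23} = -4
(A + B)_{23} = 2 + -4 = -2

-2


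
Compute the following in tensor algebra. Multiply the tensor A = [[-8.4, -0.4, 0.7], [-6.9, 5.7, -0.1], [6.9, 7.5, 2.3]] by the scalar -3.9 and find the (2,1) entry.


Scalar multiplication: (cA)_{ij} = c * A_{ij}.
c = -3.9
A_{21} = -6.9
(cA)_{21} = -3.9 * -6.9 = 26.91

26.91


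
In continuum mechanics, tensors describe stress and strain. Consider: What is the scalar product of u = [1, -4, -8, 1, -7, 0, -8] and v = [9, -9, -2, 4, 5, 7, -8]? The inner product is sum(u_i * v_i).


The inner product u . v = sum of u_i * v_i.
Term-by-term: 1 * 9, -4 * -9, -8 * -2, 1 * 4, -7 * 5, 0 * 7, -8 * -8
Products: 9, 36, 16, 4, -35, 0, 64
Sum = 9 + 36 + 16 + 4 + -35 + 0 + 64 = 94

94


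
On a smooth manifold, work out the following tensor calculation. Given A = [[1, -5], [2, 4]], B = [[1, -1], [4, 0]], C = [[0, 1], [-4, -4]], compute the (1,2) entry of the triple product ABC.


(ABC)_{12} = sum_m (AB)_{1m} C_{m2}. First compute row 1 of AB.
(AB)_{11} = 1*1 + -5*4 = -19
(AB)_{12} = 1*-1 + -5*0 = -1
Now contract with column 2 of C:
(AB)_{11} * C_{12} = -19 * 1 = -19
(AB)_{12} * C_{22} = -1 * -4 = 4
(ABC)_{12} = -19 + 4 = -15

-15


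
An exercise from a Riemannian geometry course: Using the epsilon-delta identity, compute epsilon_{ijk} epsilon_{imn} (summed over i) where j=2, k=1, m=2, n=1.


Using the identity: epsilon_{ijk} epsilon_{imn} = delta_{jm} delta_{kn} - delta_{jn} delta_{km}.
delta_{22} = 1
delta_{11} = 1
delta_{21} = 0
delta_{12} = 0
Result = 1 * 1 - 0 * 0 = 1 - 0 = 1

1


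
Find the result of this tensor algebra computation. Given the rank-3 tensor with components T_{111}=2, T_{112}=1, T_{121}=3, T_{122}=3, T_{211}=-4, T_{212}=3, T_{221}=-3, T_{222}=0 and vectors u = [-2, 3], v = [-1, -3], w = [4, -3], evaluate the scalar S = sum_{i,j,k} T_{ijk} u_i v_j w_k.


S = sum over i,j,k of T_{ijk} u_i v_j w_k. Expanding all 8 terms:
T_{111}*u_1*v_1*w_1 = 2*-2*-1*4 = 16  (running total: 16)
T_{112}*u_1*v_1*w_2 = 1*-2*-1*-3 = -6  (running total: 10)
T_{121}*u_1*v_2*w_1 = 3*-2*-3*4 = 72  (running total: 82)
T_{122}*u_1*v_2*w_2 = 3*-2*-3*-3 = -54  (running total: 28)
T_{211}*u_2*v_1*w_1 = -4*3*-1*4 = 48  (running total: 76)
T_{212}*u_2*v_1*w_2 = 3*3*-1*-3 = 27  (running total: 103)
T_{221}*u_2*v_2*w_1 = -3*3*-3*4 = 108  (running total: 211)
T_{222}*u_2*v_2*w_2 = 0*3*-3*-3 = 0  (running total: 211)
S = 211

211


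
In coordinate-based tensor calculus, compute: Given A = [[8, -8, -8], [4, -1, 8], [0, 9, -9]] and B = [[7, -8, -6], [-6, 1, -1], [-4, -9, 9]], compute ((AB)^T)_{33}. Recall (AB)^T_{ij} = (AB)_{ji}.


(AB)^T_{ij} = (AB)_{ji} = sum_k A_{jk} B_{ki}.
For i=3, j=3 we need (AB)_{33}:
A_{31} * B_{13} = 0 * -6 = 0
A_{32} * B_{23} = 9 * -1 = -9
A_{33} * B_{33} = -9 * 9 = -81
Sum = 0 + -9 + -81 = -90

-90


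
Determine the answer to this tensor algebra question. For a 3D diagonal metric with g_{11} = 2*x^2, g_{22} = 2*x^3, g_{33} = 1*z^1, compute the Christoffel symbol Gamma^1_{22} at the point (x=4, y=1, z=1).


For a diagonal metric, Gamma^k_{ij} = (1/2) g^{kk} (dg_{ik}/dx_j + dg_{jk}/dx_i - dg_{ij}/dx_k).
The metric is diagonal, so g_{ab} = 0 for a != b.
At the given point: g_{11} = 32, g_{22} = 128, g_{33} = 1
g^{11} = 1/32
dg_{21}/dx_2 = 0 (off-diagonal)
dg_{21}/dx_2 = 0 (off-diagonal)
dg_{22}/dx_1 = dg_{22}/dx_1 = 96
Numerator = 0 + 0 - 96 = -96
Gamma^1_{22} = -96 / (2 * 32) = -3/2

-3/2


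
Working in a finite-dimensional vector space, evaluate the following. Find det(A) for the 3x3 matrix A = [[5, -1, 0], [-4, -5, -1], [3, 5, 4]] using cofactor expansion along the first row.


Expanding along the first row, det(A) = a11*M_11 - a12*M_12 + a13*M_13, where M_1j is the (1,j) minor.
Minor M_11 = -5*4 - -1*5 = -15
Minor M_12 = -4*4 - -1*3 = -13
Minor M_13 = -4*5 - -5*3 = -5
det = 5*(-15) - -1*(-13) + 0*(-5)
    = -75 - 13 + 0
    = -88

-88


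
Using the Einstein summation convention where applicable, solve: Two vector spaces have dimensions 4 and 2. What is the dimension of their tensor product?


The dimension of a tensor product is the product of dimensions.
dim(V) = 4, dim(W) = 2
dim(V (x) W) = 4 * 2 = 8

8


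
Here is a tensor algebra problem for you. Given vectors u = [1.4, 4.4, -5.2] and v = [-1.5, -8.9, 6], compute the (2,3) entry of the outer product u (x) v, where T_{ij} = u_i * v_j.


The outer product entry T_{ij} = u_i * v_j.
We need i=2, j=3.
u_2 = 4.4, v_3 = 6
T_{2,3} = 4.4 * 6 = 26.4

26.4


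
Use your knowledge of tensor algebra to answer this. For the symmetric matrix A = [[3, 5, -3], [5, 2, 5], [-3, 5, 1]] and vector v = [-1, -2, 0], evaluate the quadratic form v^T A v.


First compute Av:
(Av)_1 = 3*-1 + 5*-2 + -3*0 = -13
(Av)_2 = 5*-1 + 2*-2 + 5*0 = -9
(Av)_3 = -3*-1 + 5*-2 + 1*0 = -7
Av = [-13, -9, -7]
Then v^T (Av) = -1*-13 + -2*-9 + 0*-7
= 13 + 18 + 0 = 31

31


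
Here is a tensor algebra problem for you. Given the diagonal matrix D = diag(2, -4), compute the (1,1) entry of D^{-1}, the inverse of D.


For a diagonal matrix, the inverse has entries (D^{-1})_{ii} = 1/d_{ii}.
The diagonal entries are: d_{11} = 2, d_{22} = -4
We need (D^{-1})_{11} = 1/d_{11} = 1/2 = 1/2

1/2


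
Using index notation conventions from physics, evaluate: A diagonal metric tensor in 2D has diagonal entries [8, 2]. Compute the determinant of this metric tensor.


For a diagonal metric, the determinant is the product of diagonal entries.
Diagonal entries: 8, 2
det(g) = 8 * 2 = 16

16


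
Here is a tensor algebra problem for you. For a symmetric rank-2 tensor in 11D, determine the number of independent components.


A symmetric rank-2 tensor in d dimensions has d(d+1)/2 independent components.
d = 11
d(d+1)/2 = 11 * 12 / 2 = 132 / 2 = 66

66


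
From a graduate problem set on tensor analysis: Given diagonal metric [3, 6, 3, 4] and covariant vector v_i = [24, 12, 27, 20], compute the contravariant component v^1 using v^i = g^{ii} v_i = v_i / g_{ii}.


To raise an index with a diagonal metric: v^i = v_i / g_{ii}.
For index 1: v_1 = 24, g_{11} = 3
v^1 = 24 / 3 = 8

8


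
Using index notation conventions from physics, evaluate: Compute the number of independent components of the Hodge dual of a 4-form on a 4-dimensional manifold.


The Hodge dual of a p-form on an n-dimensional manifold is an (n-p)-form.
n = 4, p = 4, so dual degree = 4 - 4 = 0
The number of components is C(n, n-p) = C(4, 0) = 1

1


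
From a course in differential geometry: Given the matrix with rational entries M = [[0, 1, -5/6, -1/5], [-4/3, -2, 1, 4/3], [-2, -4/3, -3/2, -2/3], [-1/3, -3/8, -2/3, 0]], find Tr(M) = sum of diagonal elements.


The trace is the sum of diagonal entries.
Diagonal: M[1,1] = 0, M[2,2] = -2, M[3,3] = -3/2, M[4,4] = 0
Tr(M) = 0 + -2 + -3/2 + 0
Computing step by step:
After adding M[1,1]: 0
After adding M[2,2]: -2
After adding M[3,3]: -7/2
After adding M[4,4]: -7/2
Tr(M) = -7/2

-7/2


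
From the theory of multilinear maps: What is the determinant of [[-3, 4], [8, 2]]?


For a 2x2 matrix [[a, b], [c, d]], det = a*d - b*c.
a = -3, b = 4, c = 8, d = 2
a*d = -3 * 2 = -6
b*c = 4 * 8 = 32
det = -6 - 32 = -38

-38


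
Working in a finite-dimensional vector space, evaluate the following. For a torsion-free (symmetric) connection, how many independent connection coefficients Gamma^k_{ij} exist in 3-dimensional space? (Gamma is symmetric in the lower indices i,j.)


Christoffel symbols Gamma^k_{ij} are symmetric in i,j, so there are d * d(d+1)/2 independent symbols.
d = 3
d(d+1)/2 = 3 * 4 / 2 = 6
Total = 3 * 6 = 18

18


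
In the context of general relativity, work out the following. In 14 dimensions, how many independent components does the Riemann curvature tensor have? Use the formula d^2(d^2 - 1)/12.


The Riemann tensor in d dimensions has d^2(d^2 - 1)/12 independent components.
d = 14, so d^2 = 196
d^2 - 1 = 195
d^2(d^2 - 1) = 196 * 195 = 38220
Divide by 12: 38220 / 12 = 3185

3185


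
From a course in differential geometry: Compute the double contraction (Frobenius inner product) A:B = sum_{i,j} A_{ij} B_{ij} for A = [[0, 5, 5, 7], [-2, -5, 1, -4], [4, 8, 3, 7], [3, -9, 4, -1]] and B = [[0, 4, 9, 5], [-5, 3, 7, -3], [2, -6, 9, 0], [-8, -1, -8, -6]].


A:B = sum over all i,j of A_{ij} * B_{ij}.
Row 1: 0*0=0, 5*4=20, 5*9=45, 7*5=35 => row sum = 100
Row 2: -2*-5=10, -5*3=-15, 1*7=7, -4*-3=12 => row sum = 14
Row 3: 4*2=8, 8*-6=-48, 3*9=27, 7*0=0 => row sum = -13
Row 4: 3*-8=-24, -9*-1=9, 4*-8=-32, -1*-6=6 => row sum = -41
Total = 100 + 14 + -13 + -41 = 60

60


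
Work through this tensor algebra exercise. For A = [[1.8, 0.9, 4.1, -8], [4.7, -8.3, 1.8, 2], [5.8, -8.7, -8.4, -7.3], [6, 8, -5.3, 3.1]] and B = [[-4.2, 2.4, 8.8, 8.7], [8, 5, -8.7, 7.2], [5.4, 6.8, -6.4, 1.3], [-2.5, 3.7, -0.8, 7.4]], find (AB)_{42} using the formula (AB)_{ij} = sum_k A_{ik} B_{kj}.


(AB)_{ij} = sum_k A_{ik} B_{kj}.
For i=4, j=2:
A_{41} * B_{12} = 6 * 2.4 = 14.4
A_{42} * B_{22} = 8 * 5 = 40
A_{43} * B_{32} = -5.3 * 6.8 = -36.04
A_{44} * B_{42} = 3.1 * 3.7 = 11.47
Sum = 14.4 + 40 + -36.04 + 11.47 = 29.83

29.83


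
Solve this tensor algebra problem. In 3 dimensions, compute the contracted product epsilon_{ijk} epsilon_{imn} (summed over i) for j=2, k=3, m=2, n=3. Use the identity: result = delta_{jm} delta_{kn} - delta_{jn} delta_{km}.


Using the identity: epsilon_{ijk} epsilon_{imn} = delta_{jm} delta_{kn} - delta_{jn} delta_{km}.
delta_{22} = 1
delta_{33} = 1
delta_{23} = 0
delta_{32} = 0
Result = 1 * 1 - 0 * 0 = 1 - 0 = 1

1


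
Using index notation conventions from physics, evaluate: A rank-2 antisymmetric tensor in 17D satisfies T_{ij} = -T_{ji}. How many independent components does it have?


An antisymmetric rank-2 tensor satisfies A_{ij} = -A_{ji}, so diagonal entries are zero.
The independent components are the upper-triangular entries: C(n, 2) = n(n-1)/2.
n = 17
C(17, 2) = 17 * 16 / 2 = 272 / 2 = 136

136


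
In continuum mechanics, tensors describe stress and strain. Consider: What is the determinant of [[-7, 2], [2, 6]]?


For a 2x2 matrix [[a, b], [c, d]], det = a*d - b*c.
a = -7, b = 2, c = 2, d = 6
a*d = -7 * 6 = -42
b*c = 2 * 2 = 4
det = -42 - 4 = -46

-46


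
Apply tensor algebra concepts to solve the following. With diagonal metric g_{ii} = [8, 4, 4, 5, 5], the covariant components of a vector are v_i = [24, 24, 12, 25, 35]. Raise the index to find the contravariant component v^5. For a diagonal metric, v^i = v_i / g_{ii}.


To raise an index with a diagonal metric: v^i = v_i / g_{ii}.
For index 5: v_5 = 35, g_{55} = 5
v^5 = 35 / 5 = 7

7


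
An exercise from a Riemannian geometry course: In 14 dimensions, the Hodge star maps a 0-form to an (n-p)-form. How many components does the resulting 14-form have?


The Hodge dual of a p-form on an n-dimensional manifold is an (n-p)-form.
n = 14, p = 0, so dual degree = 14 - 0 = 14
The number of components is C(n, n-p) = C(14, 14) = 1

1


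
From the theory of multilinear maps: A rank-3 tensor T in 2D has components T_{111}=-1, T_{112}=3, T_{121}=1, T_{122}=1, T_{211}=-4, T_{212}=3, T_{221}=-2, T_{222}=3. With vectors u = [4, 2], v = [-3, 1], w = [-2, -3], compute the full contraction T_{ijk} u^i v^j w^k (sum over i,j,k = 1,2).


S = sum over i,j,k of T_{ijk} u_i v_j w_k. Expanding all 8 terms:
T_{111}*u_1*v_1*w_1 = -1*4*-3*-2 = -24  (running total: -24)
T_{112}*u_1*v_1*w_2 = 3*4*-3*-3 = 108  (running total: 84)
T_{121}*u_1*v_2*w_1 = 1*4*1*-2 = -8  (running total: 76)
T_{122}*u_1*v_2*w_2 = 1*4*1*-3 = -12  (running total: 64)
T_{211}*u_2*v_1*w_1 = -4*2*-3*-2 = -48  (running total: 16)
T_{212}*u_2*v_1*w_2 = 3*2*-3*-3 = 54  (running total: 70)
T_{221}*u_2*v_2*w_1 = -2*2*1*-2 = 8  (running total: 78)
T_{222}*u_2*v_2*w_2 = 3*2*1*-3 = -18  (running total: 60)
S = 60

60


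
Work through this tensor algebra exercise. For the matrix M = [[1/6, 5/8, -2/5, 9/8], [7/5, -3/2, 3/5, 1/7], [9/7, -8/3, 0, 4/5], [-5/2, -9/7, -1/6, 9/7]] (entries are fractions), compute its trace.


The trace is the sum of diagonal entries.
Diagonal: M[1,1] = 1/6, M[2,2] = -3/2, M[3,3] = 0, M[4,4] = 9/7
Tr(M) = 1/6 + -3/2 + 0 + 9/7
Computing step by step:
After adding M[1,1]: 1/6
After adding M[2,2]: -4/3
After adding M[3,3]: -4/3
After adding M[4,4]: -1/21
Tr(M) = -1/21

-1/21


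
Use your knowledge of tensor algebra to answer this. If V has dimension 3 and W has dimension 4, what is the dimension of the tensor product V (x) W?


The dimension of a tensor product is the product of dimensions.
dim(V) = 3, dim(W) = 4
dim(V (x) W) = 3 * 4 = 12

12


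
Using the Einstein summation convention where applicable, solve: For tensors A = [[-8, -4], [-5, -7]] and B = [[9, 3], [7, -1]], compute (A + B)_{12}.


Tensor addition is component-wise: (A + B)_{ij} = A_{ij} + B_{ij}.
A_{12} = -4
B_{12} = 3
(A + B)_{12} = -4 + 3 = -1

-1


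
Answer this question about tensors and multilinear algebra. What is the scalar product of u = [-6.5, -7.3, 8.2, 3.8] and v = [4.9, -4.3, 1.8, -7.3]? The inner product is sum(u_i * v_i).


The inner product u . v = sum of u_i * v_i.
Term-by-term: -6.5 * 4.9, -7.3 * -4.3, 8.2 * 1.8, 3.8 * -7.3
Products: -31.85, 31.39, 14.76, -27.74
Sum = -31.85 + 31.39 + 14.76 + -27.74 = -13.44

-13.44


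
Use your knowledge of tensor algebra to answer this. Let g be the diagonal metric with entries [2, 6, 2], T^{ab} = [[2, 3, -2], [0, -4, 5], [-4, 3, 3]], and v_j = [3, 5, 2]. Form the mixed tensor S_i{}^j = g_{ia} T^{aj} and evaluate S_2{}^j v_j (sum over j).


Step 1: lower the first index. For a diagonal metric, g_{ia} T^{aj} = g_{ii} T^{ij} (no sum on i).
g_{22} = 6
S_2{}^1 = 6 * T^{21} = 6 * 0 = 0
S_2{}^2 = 6 * T^{22} = 6 * -4 = -24
S_2{}^3 = 6 * T^{23} = 6 * 5 = 30
Step 2: contract S_2{}^j with v_j.
S_2{}^1 * v_1 = 0 * 3 = 0
S_2{}^2 * v_2 = -24 * 5 = -120
S_2{}^3 * v_3 = 30 * 2 = 60
Result = 0 + -120 + 60 = -60

-60


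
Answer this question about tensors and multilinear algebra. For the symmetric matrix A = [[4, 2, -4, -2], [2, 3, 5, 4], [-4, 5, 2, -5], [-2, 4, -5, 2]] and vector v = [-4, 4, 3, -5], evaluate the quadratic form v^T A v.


First compute Av:
(Av)_1 = 4*-4 + 2*4 + -4*3 + -2*-5 = -10
(Av)_2 = 2*-4 + 3*4 + 5*3 + 4*-5 = -1
(Av)_3 = -4*-4 + 5*4 + 2*3 + -5*-5 = 67
(Av)_4 = -2*-4 + 4*4 + -5*3 + 2*-5 = -1
Av = [-10, -1, 67, -1]
Then v^T (Av) = -4*-10 + 4*-1 + 3*67 + -5*-1
= 40 + -4 + 201 + 5 = 242

242


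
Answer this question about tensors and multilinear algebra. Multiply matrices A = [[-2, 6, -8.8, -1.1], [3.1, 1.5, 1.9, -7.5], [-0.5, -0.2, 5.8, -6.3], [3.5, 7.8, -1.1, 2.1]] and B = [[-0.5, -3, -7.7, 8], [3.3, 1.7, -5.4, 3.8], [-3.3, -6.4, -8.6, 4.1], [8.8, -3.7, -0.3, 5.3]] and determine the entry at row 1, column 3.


(AB)_{ij} = sum_k A_{ik} B_{kj}.
For i=1, j=3:
A_{11} * B_{13} = -2 * -7.7 = 15.4
A_{12} * B_{23} = 6 * -5.4 = -32.4
A_{13} * B_{33} = -8.8 * -8.6 = 75.68
A_{14} * B_{43} = -1.1 * -0.3 = 0.33
Sum = 15.4 + -32.4 + 75.68 + 0.33 = 59.01

59.01


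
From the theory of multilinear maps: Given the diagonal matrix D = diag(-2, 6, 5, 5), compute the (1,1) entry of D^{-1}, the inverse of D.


For a diagonal matrix, the inverse has entries (D^{-1})_{ii} = 1/d_{ii}.
The diagonal entries are: d_{11} = -2, d_{22} = 6, d_{33} = 5, d_{44} = 5
We need (D^{-1})_{11} = 1/d_{11} = 1/-2 = -1/2

-1/2


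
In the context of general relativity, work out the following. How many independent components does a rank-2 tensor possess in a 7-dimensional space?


The number of components of a rank-r tensor in d dimensions is d^r.
Here d = 7 and r = 2.
7^2 = 49

49


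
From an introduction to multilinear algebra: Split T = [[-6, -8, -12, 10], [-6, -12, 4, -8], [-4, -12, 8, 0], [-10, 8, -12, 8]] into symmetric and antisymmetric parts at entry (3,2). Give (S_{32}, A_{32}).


T_{32} = -12
T_{23} = 4
S_{32} = (-12 + 4)/2 = -8/2 = -4
A_{32} = (-12 - 4)/2 = -16/2 = -8
Check: S + A = -4 + -8 = -12 = T_{32}.

(-4, -8)


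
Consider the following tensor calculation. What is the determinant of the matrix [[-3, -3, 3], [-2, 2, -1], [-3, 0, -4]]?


Expanding along the first row, det(A) = a11*M_11 - a12*M_12 + a13*M_13, where M_1j is the (1,j) minor.
Minor M_11 = 2*-4 - -1*0 = -8
Minor M_12 = -2*-4 - -1*-3 = 5
Minor M_13 = -2*0 - 2*-3 = 6
det = -3*(-8) - -3*(5) + 3*(6)
    = 24 - -15 + 18
    = 57

57


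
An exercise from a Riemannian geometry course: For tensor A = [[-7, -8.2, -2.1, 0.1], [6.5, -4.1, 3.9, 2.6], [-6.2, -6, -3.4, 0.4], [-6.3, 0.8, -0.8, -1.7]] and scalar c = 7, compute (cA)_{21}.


Scalar multiplication: (cA)_{ij} = c * A_{ij}.
c = 7
A_{21} = 6.5
(cA)_{21} = 7 * 6.5 = 45.5

45.5


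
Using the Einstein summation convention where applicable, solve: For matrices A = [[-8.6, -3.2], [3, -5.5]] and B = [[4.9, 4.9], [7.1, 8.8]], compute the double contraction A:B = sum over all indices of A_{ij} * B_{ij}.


A:B = sum over all i,j of A_{ij} * B_{ij}.
Row 1: -8.6*4.9=-42.14, -3.2*4.9=-15.68 => row sum = -57.82
Row 2: 3*7.1=21.3, -5.5*8.8=-48.4 => row sum = -27.1
Total = -57.82 + -27.1 = -84.92

-84.92


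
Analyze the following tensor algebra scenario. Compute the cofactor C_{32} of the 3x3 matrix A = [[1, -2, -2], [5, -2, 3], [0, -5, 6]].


To find cofactor C_{32}, delete row 3 and column 2.
The resulting 2x2 submatrix is: [[1, -2], [5, 3]]
Minor M_{32} = 1*3 - -2*5
  = 3 - -10 = 13
Sign = (-1)^(3+2) = (-1)^5 = -1
Cofactor C_{32} = -1 * 13 = -13

-13


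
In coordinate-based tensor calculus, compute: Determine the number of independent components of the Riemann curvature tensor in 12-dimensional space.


The Riemann tensor in d dimensions has d^2(d^2 - 1)/12 independent components.
d = 12, so d^2 = 144
d^2 - 1 = 143
d^2(d^2 - 1) = 144 * 143 = 20592
Divide by 12: 20592 / 12 = 1716

1716


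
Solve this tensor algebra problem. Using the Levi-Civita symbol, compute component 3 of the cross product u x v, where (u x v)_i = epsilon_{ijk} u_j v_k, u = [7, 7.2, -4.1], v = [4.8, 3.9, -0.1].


(u x v)_3 = sum_{j,k} epsilon_{3jk} u_j v_k. Only permutations of (1,2,3) contribute; the two non-zero terms are:
eps_{312} u_1 v_2 = 1 * 7 * 3.9 = 27.3
eps_{321} u_2 v_1 = -1 * 7.2 * 4.8 = -34.56
(u x v)_3 = -7.26

-7.26


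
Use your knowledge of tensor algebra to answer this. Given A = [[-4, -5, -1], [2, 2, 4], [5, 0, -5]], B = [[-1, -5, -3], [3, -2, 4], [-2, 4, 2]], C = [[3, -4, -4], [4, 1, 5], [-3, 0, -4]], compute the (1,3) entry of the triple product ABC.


(ABC)_{13} = sum_m (AB)_{1m} C_{m3}. First compute row 1 of AB.
(AB)_{11} = -4*-1 + -5*3 + -1*-2 = -9
(AB)_{12} = -4*-5 + -5*-2 + -1*4 = 26
(AB)_{13} = -4*-3 + -5*4 + -1*2 = -10
Now contract with column 3 of C:
(AB)_{11} * C_{13} = -9 * -4 = 36
(AB)_{12} * C_{23} = 26 * 5 = 130
(AB)_{13} * C_{33} = -10 * -4 = 40
(ABC)_{13} = 36 + 130 + 40 = 206

206


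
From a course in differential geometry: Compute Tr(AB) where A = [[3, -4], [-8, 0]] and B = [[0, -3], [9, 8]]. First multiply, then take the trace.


Tr(AB) = sum_i (AB)_{ii} where (AB)_{ii} = sum_k A_{ik} B_{ki}.
(AB)_{11} = 3*0 + -4*9 = -36
(AB)_{22} = -8*-3 + 0*8 = 24
Tr(AB) = -36 + 24 = -12

-12


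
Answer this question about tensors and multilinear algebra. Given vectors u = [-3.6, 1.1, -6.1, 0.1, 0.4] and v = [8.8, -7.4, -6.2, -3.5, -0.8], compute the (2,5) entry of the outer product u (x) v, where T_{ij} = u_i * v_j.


The outer product entry T_{ij} = u_i * v_j.
We need i=2, j=5.
u_2 = 1.1, v_5 = -0.8
T_{2,5} = 1.1 * -0.8 = -0.88

-0.88


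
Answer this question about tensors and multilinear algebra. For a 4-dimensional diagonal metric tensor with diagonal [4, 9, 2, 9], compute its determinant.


For a diagonal metric, the determinant is the product of diagonal entries.
Diagonal entries: 4, 9, 2, 9
det(g) = 4 * 9 * 2 * 9 = 648

648


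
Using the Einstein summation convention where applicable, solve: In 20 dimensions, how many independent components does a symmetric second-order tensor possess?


A symmetric rank-2 tensor in d dimensions has d(d+1)/2 independent components.
d = 20
d(d+1)/2 = 20 * 21 / 2 = 420 / 2 = 210

210


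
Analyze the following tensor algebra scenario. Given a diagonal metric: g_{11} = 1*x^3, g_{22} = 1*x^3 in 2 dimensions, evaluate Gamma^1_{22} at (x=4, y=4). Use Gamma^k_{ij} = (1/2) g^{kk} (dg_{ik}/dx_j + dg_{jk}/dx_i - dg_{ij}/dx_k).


For a diagonal metric, Gamma^k_{ij} = (1/2) g^{kk} (dg_{ik}/dx_j + dg_{jk}/dx_i - dg_{ij}/dx_k).
The metric is diagonal, so g_{ab} = 0 for a != b.
At the given point: g_{11} = 64, g_{22} = 64
g^{11} = 1/64
dg_{21}/dx_2 = 0 (off-diagonal)
dg_{21}/dx_2 = 0 (off-diagonal)
dg_{22}/dx_1 = dg_{22}/dx_1 = 48
Numerator = 0 + 0 - 48 = -48
Gamma^1_{22} = -48 / (2 * 64) = -3/8

-3/8


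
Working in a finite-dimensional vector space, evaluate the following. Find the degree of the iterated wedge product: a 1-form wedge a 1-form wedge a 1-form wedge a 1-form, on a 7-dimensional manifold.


The degree of a wedge product is the sum of the degrees of the individual forms.
Degrees: 1, 1, 1, 1
Total degree = 1 + 1 + 1 + 1 = 4

4


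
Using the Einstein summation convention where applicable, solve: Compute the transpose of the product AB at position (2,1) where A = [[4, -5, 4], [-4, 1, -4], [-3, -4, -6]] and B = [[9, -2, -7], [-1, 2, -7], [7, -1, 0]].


(AB)^T_{ij} = (AB)_{ji} = sum_k A_{jk} B_{ki}.
For i=2, j=1 we need (AB)_{12}:
A_{11} * B_{12} = 4 * -2 = -8
A_{12} * B_{22} = -5 * 2 = -10
A_{13} * B_{32} = 4 * -1 = -4
Sum = -8 + -10 + -4 = -22

-22


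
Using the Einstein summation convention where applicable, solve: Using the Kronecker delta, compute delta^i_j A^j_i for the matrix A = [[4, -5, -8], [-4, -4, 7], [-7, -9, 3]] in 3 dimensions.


The contraction (trace) of a rank-2 tensor is the sum of its diagonal elements.
Diagonal entries: A[1,1] = 4, A[2,2] = -4, A[3,3] = 3
Tr(A) = 4 + -4 + 3 = 3

3


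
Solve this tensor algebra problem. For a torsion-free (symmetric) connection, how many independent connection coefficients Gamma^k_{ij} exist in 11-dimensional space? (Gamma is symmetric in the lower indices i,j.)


Christoffel symbols Gamma^k_{ij} are symmetric in i,j, so there are d * d(d+1)/2 independent symbols.
d = 11
d(d+1)/2 = 11 * 12 / 2 = 66
Total = 11 * 66 = 726

726


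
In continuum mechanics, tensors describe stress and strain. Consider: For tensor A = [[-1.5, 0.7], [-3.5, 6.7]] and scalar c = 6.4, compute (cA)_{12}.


Scalar multiplication: (cA)_{ij} = c * A_{ij}.
c = 6.4
A_{12} = 0.7
(cA)_{12} = 6.4 * 0.7 = 4.48

4.48


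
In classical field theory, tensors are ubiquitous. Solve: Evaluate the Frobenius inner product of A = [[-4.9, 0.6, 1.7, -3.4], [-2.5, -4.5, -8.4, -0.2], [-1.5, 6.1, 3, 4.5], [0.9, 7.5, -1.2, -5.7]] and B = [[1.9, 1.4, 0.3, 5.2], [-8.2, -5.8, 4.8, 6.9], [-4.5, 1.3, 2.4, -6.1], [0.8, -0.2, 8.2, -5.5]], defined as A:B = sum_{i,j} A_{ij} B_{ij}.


A:B = sum over all i,j of A_{ij} * B_{ij}.
Row 1: -4.9*1.9=-9.31, 0.6*1.4=0.84, 1.7*0.3=0.51, -3.4*5.2=-17.68 => row sum = -25.64
Row 2: -2.5*-8.2=20.5, -4.5*-5.8=26.1, -8.4*4.8=-40.32, -0.2*6.9=-1.38 => row sum = 4.9
Row 3: -1.5*-4.5=6.75, 6.1*1.3=7.93, 3*2.4=7.2, 4.5*-6.1=-27.45 => row sum = -5.57
Row 4: 0.9*0.8=0.72, 7.5*-0.2=-1.5, -1.2*8.2=-9.84, -5.7*-5.5=31.35 => row sum = 20.73
Total = -25.64 + 4.9 + -5.57 + 20.73 = -5.58

-5.58


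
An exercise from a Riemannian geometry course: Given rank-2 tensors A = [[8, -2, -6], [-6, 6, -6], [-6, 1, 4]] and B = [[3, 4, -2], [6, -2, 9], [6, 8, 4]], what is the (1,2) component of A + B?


Tensor addition is component-wise: (A + B)_{ij} = A_{ij} + B_{ij}.
A_{12} = -2
B_{12} = 4
(A + B)_{12} = -2 + 4 = 2

2


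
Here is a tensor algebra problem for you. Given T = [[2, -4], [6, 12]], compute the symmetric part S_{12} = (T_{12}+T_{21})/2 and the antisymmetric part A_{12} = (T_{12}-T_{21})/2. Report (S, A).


T_{12} = -4
T_{21} = 6
S_{12} = (-4 + 6)/2 = 2/2 = 1
A_{12} = (-4 - 6)/2 = -10/2 = -5
Check: S + A = 1 + -5 = -4 = T_{12}.

(1, -5)


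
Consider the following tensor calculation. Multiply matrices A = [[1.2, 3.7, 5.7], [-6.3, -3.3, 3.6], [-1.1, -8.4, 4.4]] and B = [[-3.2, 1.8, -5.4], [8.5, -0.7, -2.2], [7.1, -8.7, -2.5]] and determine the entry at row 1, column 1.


(AB)_{ij} = sum_k A_{ik} B_{kj}.
For i=1, j=1:
A_{11} * B_{11} = 1.2 * -3.2 = -3.84
A_{12} * B_{21} = 3.7 * 8.5 = 31.45
A_{13} * B_{31} = 5.7 * 7.1 = 40.47
Sum = -3.84 + 31.45 + 40.47 = 68.08

68.08


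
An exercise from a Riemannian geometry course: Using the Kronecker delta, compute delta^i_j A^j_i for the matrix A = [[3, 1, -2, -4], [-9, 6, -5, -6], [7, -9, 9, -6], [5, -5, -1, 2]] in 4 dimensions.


The contraction (trace) of a rank-2 tensor is the sum of its diagonal elements.
Diagonal entries: A[1,1] = 3, A[2,2] = 6, A[3,3] = 9, A[4,4] = 2
Tr(A) = 3 + 6 + 9 + 2 = 20

20


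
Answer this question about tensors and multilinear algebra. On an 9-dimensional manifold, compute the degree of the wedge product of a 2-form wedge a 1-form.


The degree of a wedge product is the sum of the degrees of the individual forms.
Degrees: 2, 1
Total degree = 2 + 1 = 3

3


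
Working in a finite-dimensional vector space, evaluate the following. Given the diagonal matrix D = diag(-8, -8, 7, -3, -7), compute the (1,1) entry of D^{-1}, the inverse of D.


For a diagonal matrix, the inverse has entries (D^{-1})_{ii} = 1/d_{ii}.
The diagonal entries are: d_{11} = -8, d_{22} = -8, d_{33} = 7, d_{44} = -3, d_{55} = -7
We need (D^{-1})_{11} = 1/d_{11} = 1/-8 = -1/8

-1/8


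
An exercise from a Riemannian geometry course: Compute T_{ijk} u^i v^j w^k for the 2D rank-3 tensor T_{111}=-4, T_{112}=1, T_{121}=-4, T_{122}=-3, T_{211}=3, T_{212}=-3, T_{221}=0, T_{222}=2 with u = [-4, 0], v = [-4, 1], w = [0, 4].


S = sum over i,j,k of T_{ijk} u_i v_j w_k. Expanding all 8 terms:
T_{111}*u_1*v_1*w_1 = -4*-4*-4*0 = 0  (running total: 0)
T_{112}*u_1*v_1*w_2 = 1*-4*-4*4 = 64  (running total: 64)
T_{121}*u_1*v_2*w_1 = -4*-4*1*0 = 0  (running total: 64)
T_{122}*u_1*v_2*w_2 = -3*-4*1*4 = 48  (running total: 112)
T_{211}*u_2*v_1*w_1 = 3*0*-4*0 = 0  (running total: 112)
T_{212}*u_2*v_1*w_2 = -3*0*-4*4 = 0  (running total: 112)
T_{221}*u_2*v_2*w_1 = 0*0*1*0 = 0  (running total: 112)
T_{222}*u_2*v_2*w_2 = 2*0*1*4 = 0  (running total: 112)
S = 112

112


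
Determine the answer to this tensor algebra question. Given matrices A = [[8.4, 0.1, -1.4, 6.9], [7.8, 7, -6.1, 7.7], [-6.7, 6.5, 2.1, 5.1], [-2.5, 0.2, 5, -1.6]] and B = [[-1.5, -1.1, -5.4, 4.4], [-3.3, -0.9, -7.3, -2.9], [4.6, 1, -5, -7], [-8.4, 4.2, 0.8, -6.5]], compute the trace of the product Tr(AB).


Tr(AB) = sum_i (AB)_{ii} where (AB)_{ii} = sum_k A_{ik} B_{ki}.
(AB)_{11} = 8.4*-1.5 + 0.1*-3.3 + -1.4*4.6 + 6.9*-8.4 = -77.33
(AB)_{22} = 7.8*-1.1 + 7*-0.9 + -6.1*1 + 7.7*4.2 = 11.36
(AB)_{33} = -6.7*-5.4 + 6.5*-7.3 + 2.1*-5 + 5.1*0.8 = -17.69
(AB)_{44} = -2.5*4.4 + 0.2*-2.9 + 5*-7 + -1.6*-6.5 = -36.18
Tr(AB) = -77.33 + 11.36 + -17.69 + -36.18 = -119.84

-119.84


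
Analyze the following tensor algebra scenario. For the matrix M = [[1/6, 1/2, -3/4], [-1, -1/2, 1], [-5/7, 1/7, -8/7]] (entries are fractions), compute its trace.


The trace is the sum of diagonal entries.
Diagonal: M[1,1] = 1/6, M[2,2] = -1/2, M[3,3] = -8/7
Tr(M) = 1/6 + -1/2 + -8/7
Computing step by step:
After adding M[1,1]: 1/6
After adding M[2,2]: -1/3
After adding M[3,3]: -31/21
Tr(M) = -31/21

-31/21


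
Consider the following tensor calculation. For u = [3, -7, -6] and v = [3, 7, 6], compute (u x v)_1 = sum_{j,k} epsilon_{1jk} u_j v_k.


(u x v)_1 = sum_{j,k} epsilon_{1jk} u_j v_k. Only permutations of (1,2,3) contribute; the two non-zero terms are:
eps_{123} u_2 v_3 = 1 * -7 * 6 = -42
eps_{132} u_3 v_2 = -1 * -6 * 7 = 42
(u x v)_1 = 0

0


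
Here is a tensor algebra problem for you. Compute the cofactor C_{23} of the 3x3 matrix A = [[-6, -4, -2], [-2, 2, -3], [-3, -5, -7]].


To find cofactor C_{23}, delete row 2 and column 3.
The resulting 2x2 submatrix is: [[-6, -4], [-3, -5]]
Minor M_{23} = -6*-5 - -4*-3
  = 30 - 12 = 18
Sign = (-1)^(2+3) = (-1)^5 = -1
Cofactor C_{23} = -1 * 18 = -18

-18


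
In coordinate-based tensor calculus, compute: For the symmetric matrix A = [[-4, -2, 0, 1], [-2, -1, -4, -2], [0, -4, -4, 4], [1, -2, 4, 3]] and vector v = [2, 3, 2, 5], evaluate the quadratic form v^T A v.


First compute Av:
(Av)_1 = -4*2 + -2*3 + 0*2 + 1*5 = -9
(Av)_2 = -2*2 + -1*3 + -4*2 + -2*5 = -25
(Av)_3 = 0*2 + -4*3 + -4*2 + 4*5 = 0
(Av)_4 = 1*2 + -2*3 + 4*2 + 3*5 = 19
Av = [-9, -25, 0, 19]
Then v^T (Av) = 2*-9 + 3*-25 + 2*0 + 5*19
= -18 + -75 + 0 + 95 = 2

2


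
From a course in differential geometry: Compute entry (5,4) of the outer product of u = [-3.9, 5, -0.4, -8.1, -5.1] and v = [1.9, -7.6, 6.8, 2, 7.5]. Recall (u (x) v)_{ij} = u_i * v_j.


The outer product entry T_{ij} = u_i * v_j.
We need i=5, j=4.
u_5 = -5.1, v_4 = 2
T_{5,4} = -5.1 * 2 = -10.2

-10.2


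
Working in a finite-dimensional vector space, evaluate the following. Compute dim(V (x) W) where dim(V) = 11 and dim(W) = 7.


The dimension of a tensor product is the product of dimensions.
dim(V) = 11, dim(W) = 7
dim(V (x) W) = 11 * 7 = 77

77


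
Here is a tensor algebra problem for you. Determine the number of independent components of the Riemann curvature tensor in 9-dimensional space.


The Riemann tensor in d dimensions has d^2(d^2 - 1)/12 independent components.
d = 9, so d^2 = 81
d^2 - 1 = 80
d^2(d^2 - 1) = 81 * 80 = 6480
Divide by 12: 6480 / 12 = 540

540


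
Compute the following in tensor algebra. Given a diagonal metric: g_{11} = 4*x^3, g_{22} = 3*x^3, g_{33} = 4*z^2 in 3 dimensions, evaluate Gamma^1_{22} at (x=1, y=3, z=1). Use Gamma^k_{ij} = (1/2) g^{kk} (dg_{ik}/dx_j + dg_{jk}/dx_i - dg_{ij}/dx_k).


For a diagonal metric, Gamma^k_{ij} = (1/2) g^{kk} (dg_{ik}/dx_j + dg_{jk}/dx_i - dg_{ij}/dx_k).
The metric is diagonal, so g_{ab} = 0 for a != b.
At the given point: g_{11} = 4, g_{22} = 3, g_{33} = 4
g^{11} = 1/4
dg_{21}/dx_2 = 0 (off-diagonal)
dg_{21}/dx_2 = 0 (off-diagonal)
dg_{22}/dx_1 = dg_{22}/dx_1 = 9
Numerator = 0 + 0 - 9 = -9
Gamma^1_{22} = -9 / (2 * 4) = -9/8

-9/8


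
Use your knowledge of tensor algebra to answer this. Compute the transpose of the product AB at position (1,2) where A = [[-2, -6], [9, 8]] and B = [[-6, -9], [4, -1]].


(AB)^T_{ij} = (AB)_{ji} = sum_k A_{jk} B_{ki}.
For i=1, j=2 we need (AB)_{21}:
A_{21} * B_{11} = 9 * -6 = -54
A_{22} * B_{21} = 8 * 4 = 32
Sum = -54 + 32 = -22

-22


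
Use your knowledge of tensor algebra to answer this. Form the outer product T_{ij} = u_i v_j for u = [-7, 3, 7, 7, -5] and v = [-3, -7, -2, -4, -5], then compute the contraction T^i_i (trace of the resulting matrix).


The outer product gives T_{ij} = u_i v_j.
The trace (contraction) is Tr(T) = sum_i T_{ii} = sum_i u_i v_i.
Diagonal entries:
T_{11} = u_1 * v_1 = -7 * -3 = 21
T_{22} = u_2 * v_2 = 3 * -7 = -21
T_{33} = u_3 * v_3 = 7 * -2 = -14
T_{44} = u_4 * v_4 = 7 * -4 = -28
T_{55} = u_5 * v_5 = -5 * -5 = 25
Tr(T) = 21 + -21 + -14 + -28 + 25 = -17

-17


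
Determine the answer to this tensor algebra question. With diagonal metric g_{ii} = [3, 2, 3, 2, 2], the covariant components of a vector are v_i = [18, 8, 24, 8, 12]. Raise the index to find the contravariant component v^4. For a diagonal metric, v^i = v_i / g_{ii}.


To raise an index with a diagonal metric: v^i = v_i / g_{ii}.
For index 4: v_4 = 8, g_{44} = 2
v^4 = 8 / 2 = 4

4


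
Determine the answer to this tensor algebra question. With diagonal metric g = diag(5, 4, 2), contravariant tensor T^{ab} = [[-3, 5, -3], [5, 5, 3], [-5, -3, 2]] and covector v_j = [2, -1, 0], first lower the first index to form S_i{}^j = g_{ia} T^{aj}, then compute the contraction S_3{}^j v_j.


Step 1: lower the first index. For a diagonal metric, g_{ia} T^{aj} = g_{ii} T^{ij} (no sum on i).
g_{33} = 2
S_3{}^1 = 2 * T^{31} = 2 * -5 = -10
S_3{}^2 = 2 * T^{32} = 2 * -3 = -6
S_3{}^3 = 2 * T^{33} = 2 * 2 = 4
Step 2: contract S_3{}^j with v_j.
S_3{}^1 * v_1 = -10 * 2 = -20
S_3{}^2 * v_2 = -6 * -1 = 6
S_3{}^3 * v_3 = 4 * 0 = 0
Result = -20 + 6 + 0 = -14

-14


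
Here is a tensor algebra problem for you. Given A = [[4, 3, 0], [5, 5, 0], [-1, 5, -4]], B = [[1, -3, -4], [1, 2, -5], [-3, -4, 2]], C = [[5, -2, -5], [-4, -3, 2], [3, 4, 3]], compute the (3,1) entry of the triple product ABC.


(ABC)_{31} = sum_m (AB)_{3m} C_{m1}. First compute row 3 of AB.
(AB)_{31} = -1*1 + 5*1 + -4*-3 = 16
(AB)_{32} = -1*-3 + 5*2 + -4*-4 = 29
(AB)_{33} = -1*-4 + 5*-5 + -4*2 = -29
Now contract with column 1 of C:
(AB)_{31} * C_{11} = 16 * 5 = 80
(AB)_{32} * C_{21} = 29 * -4 = -116
(AB)_{33} * C_{31} = -29 * 3 = -87
(ABC)_{31} = 80 + -116 + -87 = -123

-123


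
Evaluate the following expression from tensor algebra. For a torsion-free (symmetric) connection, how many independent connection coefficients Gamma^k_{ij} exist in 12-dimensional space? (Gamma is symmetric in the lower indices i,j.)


Christoffel symbols Gamma^k_{ij} are symmetric in i,j, so there are d * d(d+1)/2 independent symbols.
d = 12
d(d+1)/2 = 12 * 13 / 2 = 78
Total = 12 * 78 = 936

936


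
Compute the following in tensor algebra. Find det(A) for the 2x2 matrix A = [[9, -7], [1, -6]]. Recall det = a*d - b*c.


For a 2x2 matrix [[a, b], [c, d]], det = a*d - b*c.
a = 9, b = -7, c = 1, d = -6
a*d = 9 * -6 = -54
b*c = -7 * 1 = -7
det = -54 - -7 = -47

-47


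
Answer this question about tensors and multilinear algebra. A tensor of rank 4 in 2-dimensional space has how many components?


The number of components of a rank-r tensor in d dimensions is d^r.
Here d = 2 and r = 4.
2^4 = 16

16


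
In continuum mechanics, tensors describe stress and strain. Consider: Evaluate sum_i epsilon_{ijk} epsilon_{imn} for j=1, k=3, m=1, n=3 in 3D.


Using the identity: epsilon_{ijk} epsilon_{imn} = delta_{jm} delta_{kn} - delta_{jn} delta_{km}.
delta_{11} = 1
delta_{33} = 1
delta_{13} = 0
delta_{31} = 0
Result = 1 * 1 - 0 * 0 = 1 - 0 = 1

1


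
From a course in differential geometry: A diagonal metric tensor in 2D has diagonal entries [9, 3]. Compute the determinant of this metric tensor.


For a diagonal metric, the determinant is the product of diagonal entries.
Diagonal entries: 9, 3
det(g) = 9 * 3 = 27

27


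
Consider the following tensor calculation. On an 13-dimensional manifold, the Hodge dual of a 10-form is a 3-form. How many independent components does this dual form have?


The Hodge dual of a p-form on an n-dimensional manifold is an (n-p)-form.
n = 13, p = 10, so dual degree = 13 - 10 = 3
The number of components is C(n, n-p) = C(13, 3) = 286

286


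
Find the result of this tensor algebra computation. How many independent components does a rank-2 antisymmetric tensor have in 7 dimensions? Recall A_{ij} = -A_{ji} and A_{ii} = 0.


An antisymmetric rank-2 tensor satisfies A_{ij} = -A_{ji}, so diagonal entries are zero.
The independent components are the upper-triangular entries: C(n, 2) = n(n-1)/2.
n = 7
C(7, 2) = 7 * 6 / 2 = 42 / 2 = 21

21


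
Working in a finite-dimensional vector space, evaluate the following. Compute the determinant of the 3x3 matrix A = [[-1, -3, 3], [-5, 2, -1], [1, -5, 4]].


Expanding along the first row, det(A) = a11*M_11 - a12*M_12 + a13*M_13, where M_1j is the (1,j) minor.
Minor M_11 = 2*4 - -1*-5 = 3
Minor M_12 = -5*4 - -1*1 = -19
Minor M_13 = -5*-5 - 2*1 = 23
det = -1*(3) - -3*(-19) + 3*(23)
    = -3 - 57 + 69
    = 9

9


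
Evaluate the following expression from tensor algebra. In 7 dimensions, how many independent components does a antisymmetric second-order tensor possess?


A antisymmetric rank-2 tensor in d dimensions has d(d-1)/2 independent components.
d = 7
d(d-1)/2 = 7 * 6 / 2 = 42 / 2 = 21

21


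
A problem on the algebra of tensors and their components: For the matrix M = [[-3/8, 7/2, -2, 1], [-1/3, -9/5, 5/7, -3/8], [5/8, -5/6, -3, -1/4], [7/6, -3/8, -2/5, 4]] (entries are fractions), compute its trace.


The trace is the sum of diagonal entries.
Diagonal: M[1,1] = -3/8, M[2,2] = -9/5, M[3,3] = -3, M[4,4] = 4
Tr(M) = -3/8 + -9/5 + -3 + 4
Computing step by step:
After adding M[1,1]: -3/8
After adding M[2,2]: -87/40
After adding M[3,3]: -207/40
After adding M[4,4]: -47/40
Tr(M) = -47/40

-47/40


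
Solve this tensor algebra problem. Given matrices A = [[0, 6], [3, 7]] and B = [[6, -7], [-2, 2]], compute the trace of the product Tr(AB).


Tr(AB) = sum_i (AB)_{ii} where (AB)_{ii} = sum_k A_{ik} B_{ki}.
(AB)_{11} = 0*6 + 6*-2 = -12
(AB)_{22} = 3*-7 + 7*2 = -7
Tr(AB) = -12 + -7 = -19

-19
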